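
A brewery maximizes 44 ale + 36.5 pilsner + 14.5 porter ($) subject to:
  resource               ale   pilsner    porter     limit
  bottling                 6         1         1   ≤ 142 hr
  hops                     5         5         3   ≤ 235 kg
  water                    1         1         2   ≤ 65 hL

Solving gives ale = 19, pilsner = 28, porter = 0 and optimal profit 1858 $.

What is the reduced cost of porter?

At the optimum: bottling uses 142 of 142 (binding); hops uses 235 of 235 (binding); water uses 47 of 65 (slack = 18).
Slack constraints have shadow price 0 (complementary slackness).
Dual feasibility on the basic columns requires 6·y_bottling + 5·y_hops = 44, 1·y_bottling + 5·y_hops = 36.5.
→ y_bottling = 1.5 and y_hops = 7.
Reduced cost of porter: c₃ − yᵀa₃ = 14.5 − (1.5·1 + 7·3) = 14.5 − 22.5 = -8.

-8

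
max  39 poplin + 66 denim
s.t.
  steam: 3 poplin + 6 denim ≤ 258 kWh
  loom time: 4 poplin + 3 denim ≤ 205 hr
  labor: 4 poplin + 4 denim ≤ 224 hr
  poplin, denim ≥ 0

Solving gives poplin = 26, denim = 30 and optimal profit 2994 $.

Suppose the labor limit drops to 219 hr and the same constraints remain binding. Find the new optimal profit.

Binding: steam and labor. Non-binding: loom time (11 unused).
Since loom time is not tight, its dual is 0.
The binding rows give the dual system: 3·y_steam + 4·y_labor = 39 and 6·y_steam + 4·y_labor = 66.
→ y_steam = 9 and y_labor = 3.
Δz = y_labor·Δb = 3 × (-5) = -15, so new z* = 2994 − 15 = 2979.

2979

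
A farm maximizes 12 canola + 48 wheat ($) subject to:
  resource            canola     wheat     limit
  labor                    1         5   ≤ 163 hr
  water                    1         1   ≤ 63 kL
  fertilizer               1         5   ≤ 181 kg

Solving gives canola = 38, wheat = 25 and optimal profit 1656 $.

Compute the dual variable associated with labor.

9

At the optimum: labor uses 163 of 163 (binding); water uses 63 of 63 (binding); fertilizer uses 163 of 181 (slack = 18).
By complementary slackness, y = 0 for the non-binding constraint.
Dual feasibility on the basic columns requires 1·y_labor + 1·y_water = 12, 5·y_labor + 1·y_water = 48.
Solving: y_labor = 9, y_water = 3.
Shadow price of labor = 9.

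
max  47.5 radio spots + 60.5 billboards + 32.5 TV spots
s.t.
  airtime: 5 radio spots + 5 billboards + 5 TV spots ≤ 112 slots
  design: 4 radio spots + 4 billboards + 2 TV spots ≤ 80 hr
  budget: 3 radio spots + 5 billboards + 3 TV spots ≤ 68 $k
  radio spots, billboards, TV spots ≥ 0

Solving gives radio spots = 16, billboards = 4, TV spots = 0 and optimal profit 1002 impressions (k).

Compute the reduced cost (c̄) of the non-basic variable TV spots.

-1

Check each constraint at x*: airtime 100/112 (slack 12); design 80/80 (tight); budget 68/68 (tight).
Slack constraints have shadow price 0 (complementary slackness).
Dual feasibility on the basic columns requires 4·y_design + 3·y_budget = 47.5, 4·y_design + 5·y_budget = 60.5.
This yields shadow prices y_design = 7, y_budget = 6.5.
Reduced cost of TV spots: c₃ − yᵀa₃ = 32.5 − (7·2 + 6.5·3) = 32.5 − 33.5 = -1.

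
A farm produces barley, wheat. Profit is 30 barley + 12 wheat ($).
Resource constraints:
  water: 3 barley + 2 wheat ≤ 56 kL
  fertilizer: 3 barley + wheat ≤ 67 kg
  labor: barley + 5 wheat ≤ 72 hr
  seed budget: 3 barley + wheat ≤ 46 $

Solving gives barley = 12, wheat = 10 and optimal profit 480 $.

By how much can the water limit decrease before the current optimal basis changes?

Binding constraints: water, seed budget. The basis is B = [[3,2],[3,1]] with det -3.
Per unit decrease in water, x* moves by d = (0.3333, -1).
The basis stays optimal until wheat reaches 0; allowable decrease = 10 kL.

10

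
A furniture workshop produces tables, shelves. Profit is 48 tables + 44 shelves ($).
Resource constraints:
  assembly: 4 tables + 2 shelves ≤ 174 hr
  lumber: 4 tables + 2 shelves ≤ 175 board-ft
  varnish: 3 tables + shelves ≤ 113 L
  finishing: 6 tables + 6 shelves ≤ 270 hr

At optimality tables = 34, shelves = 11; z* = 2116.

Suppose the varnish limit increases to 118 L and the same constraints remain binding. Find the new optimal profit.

2126

Binding: varnish and finishing. Non-binding: assembly (16 unused), lumber (17 unused).
Since assembly, lumber are not tight, their duals are 0.
Dual feasibility on the basic columns requires 3·y_varnish + 6·y_finishing = 48, 1·y_varnish + 6·y_finishing = 44.
→ y_varnish = 2 and y_finishing = 7.
Δz = y_varnish·Δb = 2 × (5) = 10, so new z* = 2116 + 10 = 2126.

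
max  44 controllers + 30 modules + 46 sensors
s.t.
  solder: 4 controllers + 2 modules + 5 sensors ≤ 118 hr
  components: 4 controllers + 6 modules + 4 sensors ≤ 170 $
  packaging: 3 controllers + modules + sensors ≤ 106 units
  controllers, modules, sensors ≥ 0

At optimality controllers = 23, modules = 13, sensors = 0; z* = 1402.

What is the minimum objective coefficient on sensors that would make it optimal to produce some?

53

Binding: solder and components. Non-binding: packaging (24 unused).
Since packaging is not tight, its dual is 0.
The binding rows give the dual system: 4·y_solder + 4·y_components = 44 and 2·y_solder + 6·y_components = 30.
Solving: y_solder = 9, y_components = 2.
sensors enters the basis when its profit ≥ yᵀa₃ = 9·5 + 2·4 = 53.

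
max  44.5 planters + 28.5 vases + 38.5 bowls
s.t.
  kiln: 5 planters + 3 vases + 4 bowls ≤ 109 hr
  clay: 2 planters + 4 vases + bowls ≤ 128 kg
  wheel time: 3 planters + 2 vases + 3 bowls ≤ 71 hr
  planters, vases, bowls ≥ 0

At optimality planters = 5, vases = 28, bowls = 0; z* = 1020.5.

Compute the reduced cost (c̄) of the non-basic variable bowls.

-2.5

Binding: kiln and wheel time. Non-binding: clay (6 unused).
Since clay is not tight, its dual is 0.
The binding rows give the dual system: 5·y_kiln + 3·y_wheel time = 44.5 and 3·y_kiln + 2·y_wheel time = 28.5.
This yields shadow prices y_kiln = 3.5, y_wheel time = 9.
Reduced cost of bowls: c₃ − yᵀa₃ = 38.5 − (3.5·4 + 9·3) = 38.5 − 41 = -2.5.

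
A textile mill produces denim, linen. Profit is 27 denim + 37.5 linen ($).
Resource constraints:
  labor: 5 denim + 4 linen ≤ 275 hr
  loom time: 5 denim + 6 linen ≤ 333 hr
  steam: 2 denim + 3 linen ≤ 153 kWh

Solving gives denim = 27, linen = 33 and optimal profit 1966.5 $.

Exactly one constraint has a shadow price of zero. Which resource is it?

labor: 267/275 (slack 8)
loom time: 333/333 (binding)
steam: 153/153 (binding)
By complementary slackness, a constraint with positive slack has shadow price 0 → labor.

labor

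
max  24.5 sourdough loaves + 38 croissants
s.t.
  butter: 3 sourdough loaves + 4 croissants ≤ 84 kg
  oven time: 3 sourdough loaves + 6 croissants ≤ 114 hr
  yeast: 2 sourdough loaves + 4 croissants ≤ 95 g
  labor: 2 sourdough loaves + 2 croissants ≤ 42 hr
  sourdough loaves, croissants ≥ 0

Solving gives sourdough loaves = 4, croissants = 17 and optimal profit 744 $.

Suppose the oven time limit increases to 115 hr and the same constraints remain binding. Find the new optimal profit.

748.5

At the optimum: butter uses 80 of 84 (slack = 4); oven time uses 114 of 114 (binding); yeast uses 76 of 95 (slack = 19); labor uses 42 of 42 (binding).
Slack constraints have shadow price 0 (complementary slackness).
The binding rows give the dual system: 3·y_oven time + 2·y_labor = 24.5 and 6·y_oven time + 2·y_labor = 38.
This yields shadow prices y_oven time = 4.5, y_labor = 5.5.
Δz = y_oven time·Δb = 4.5 × (1) = 4.5, so new z* = 744 + 4.5 = 748.5.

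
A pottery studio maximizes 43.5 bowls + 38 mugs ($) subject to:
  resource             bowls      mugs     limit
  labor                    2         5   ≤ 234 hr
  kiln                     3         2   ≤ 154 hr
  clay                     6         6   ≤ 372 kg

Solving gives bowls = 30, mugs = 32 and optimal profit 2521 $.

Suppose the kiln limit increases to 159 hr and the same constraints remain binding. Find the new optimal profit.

At the optimum: labor uses 220 of 234 (slack = 14); kiln uses 154 of 154 (binding); clay uses 372 of 372 (binding).
By complementary slackness, y = 0 for the non-binding constraint.
From A_Bᵀ y = c: 3·y_kiln + 6·y_clay = 43.5; 2·y_kiln + 6·y_clay = 38.
This yields shadow prices y_kiln = 5.5, y_clay = 4.5.
Δz = y_kiln·Δb = 5.5 × (5) = 27.5, so new z* = 2521 + 27.5 = 2548.5.

2548.5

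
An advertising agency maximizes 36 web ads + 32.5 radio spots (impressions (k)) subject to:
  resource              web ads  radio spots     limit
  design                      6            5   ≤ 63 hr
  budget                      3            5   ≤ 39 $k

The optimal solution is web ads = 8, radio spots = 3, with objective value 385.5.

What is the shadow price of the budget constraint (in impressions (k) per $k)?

1

Both design and budget are binding at x*.
The binding rows give the dual system: 6·y_design + 3·y_budget = 36 and 5·y_design + 5·y_budget = 32.5.
Solving: y_design = 5.5, y_budget = 1.
Shadow price of budget = 1.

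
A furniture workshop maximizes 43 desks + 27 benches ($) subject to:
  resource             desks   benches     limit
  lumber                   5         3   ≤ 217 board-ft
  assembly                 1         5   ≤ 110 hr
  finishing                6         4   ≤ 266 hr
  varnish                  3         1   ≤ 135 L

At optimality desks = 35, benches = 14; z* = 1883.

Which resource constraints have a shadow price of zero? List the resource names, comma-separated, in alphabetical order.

assembly, varnish

lumber: 217/217 (binding)
assembly: 105/110 (slack 5)
finishing: 266/266 (binding)
varnish: 119/135 (slack 16)
By complementary slackness, a constraint with positive slack has shadow price 0 → assembly, varnish.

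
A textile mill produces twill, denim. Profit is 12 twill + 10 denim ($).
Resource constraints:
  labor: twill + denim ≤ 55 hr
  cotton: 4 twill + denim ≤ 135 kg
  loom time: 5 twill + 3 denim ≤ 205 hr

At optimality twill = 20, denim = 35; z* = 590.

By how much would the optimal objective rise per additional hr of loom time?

Binding: labor and loom time. Non-binding: cotton (20 unused).
By complementary slackness, y = 0 for the non-binding constraint.
Dual feasibility on the basic columns requires 1·y_labor + 5·y_loom time = 12, 1·y_labor + 3·y_loom time = 10.
Solving: y_labor = 7, y_loom time = 1.
Shadow price of loom time = 1.

1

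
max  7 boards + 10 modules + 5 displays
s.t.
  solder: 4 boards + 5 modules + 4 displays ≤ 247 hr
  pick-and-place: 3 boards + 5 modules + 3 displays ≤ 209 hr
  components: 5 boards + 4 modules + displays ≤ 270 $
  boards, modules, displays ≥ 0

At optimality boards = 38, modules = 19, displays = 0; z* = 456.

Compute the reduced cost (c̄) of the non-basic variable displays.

At the optimum: solder uses 247 of 247 (binding); pick-and-place uses 209 of 209 (binding); components uses 266 of 270 (slack = 4).
Since components is not tight, its dual is 0.
From A_Bᵀ y = c: 4·y_solder + 3·y_pick-and-place = 7; 5·y_solder + 5·y_pick-and-place = 10.
→ y_solder = 1 and y_pick-and-place = 1.
Reduced cost of displays: c₃ − yᵀa₃ = 5 − (1·4 + 1·3) = 5 − 7 = -2.

-2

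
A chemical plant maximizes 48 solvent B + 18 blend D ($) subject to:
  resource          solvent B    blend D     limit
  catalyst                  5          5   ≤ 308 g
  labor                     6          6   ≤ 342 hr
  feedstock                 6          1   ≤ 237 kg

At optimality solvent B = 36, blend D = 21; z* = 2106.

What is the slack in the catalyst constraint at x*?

catalyst used = 5·36 + 5·21 = 285; slack = 308 − 285 = 23.

23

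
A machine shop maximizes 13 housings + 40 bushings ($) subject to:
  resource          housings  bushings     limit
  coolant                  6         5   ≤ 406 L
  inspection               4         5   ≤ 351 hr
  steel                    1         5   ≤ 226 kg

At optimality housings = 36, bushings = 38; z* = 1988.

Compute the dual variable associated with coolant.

1

At the optimum: coolant uses 406 of 406 (binding); inspection uses 334 of 351 (slack = 17); steel uses 226 of 226 (binding).
Since inspection is not tight, its dual is 0.
From A_Bᵀ y = c: 6·y_coolant + 1·y_steel = 13; 5·y_coolant + 5·y_steel = 40.
This yields shadow prices y_coolant = 1, y_steel = 7.
Shadow price of coolant = 1.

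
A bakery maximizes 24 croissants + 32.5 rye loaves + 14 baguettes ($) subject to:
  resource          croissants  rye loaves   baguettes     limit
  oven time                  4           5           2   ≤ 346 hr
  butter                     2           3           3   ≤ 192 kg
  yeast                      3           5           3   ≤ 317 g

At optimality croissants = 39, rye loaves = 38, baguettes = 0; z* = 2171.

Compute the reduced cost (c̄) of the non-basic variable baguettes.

-8

Binding: oven time and butter. Non-binding: yeast (10 unused).
By complementary slackness, y = 0 for the non-binding constraint.
The binding rows give the dual system: 4·y_oven time + 2·y_butter = 24 and 5·y_oven time + 3·y_butter = 32.5.
Solving: y_oven time = 3.5, y_butter = 5.
Reduced cost of baguettes: c₃ − yᵀa₃ = 14 − (3.5·2 + 5·3) = 14 − 22 = -8.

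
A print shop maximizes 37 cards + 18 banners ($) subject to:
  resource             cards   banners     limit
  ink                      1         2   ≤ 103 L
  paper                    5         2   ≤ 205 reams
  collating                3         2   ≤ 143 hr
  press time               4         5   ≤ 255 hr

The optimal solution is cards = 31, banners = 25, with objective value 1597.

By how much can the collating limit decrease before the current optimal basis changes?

20

Binding constraints: paper, collating. The basis is B = [[5,2],[3,2]] with det 4.
Per unit decrease in collating, x* moves by d = (0.5, -1.25).
The basis stays optimal until banners reaches 0; allowable decrease = 20 hr.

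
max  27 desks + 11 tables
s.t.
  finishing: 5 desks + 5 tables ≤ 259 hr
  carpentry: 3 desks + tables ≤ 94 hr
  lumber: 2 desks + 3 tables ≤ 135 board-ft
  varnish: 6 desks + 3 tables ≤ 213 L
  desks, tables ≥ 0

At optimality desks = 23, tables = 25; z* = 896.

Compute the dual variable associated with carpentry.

At the optimum: finishing uses 240 of 259 (slack = 19); carpentry uses 94 of 94 (binding); lumber uses 121 of 135 (slack = 14); varnish uses 213 of 213 (binding).
By complementary slackness, y = 0 for the non-binding constraints.
Dual feasibility on the basic columns requires 3·y_carpentry + 6·y_varnish = 27, 1·y_carpentry + 3·y_varnish = 11.
Solving: y_carpentry = 5, y_varnish = 2.
Shadow price of carpentry = 5.

5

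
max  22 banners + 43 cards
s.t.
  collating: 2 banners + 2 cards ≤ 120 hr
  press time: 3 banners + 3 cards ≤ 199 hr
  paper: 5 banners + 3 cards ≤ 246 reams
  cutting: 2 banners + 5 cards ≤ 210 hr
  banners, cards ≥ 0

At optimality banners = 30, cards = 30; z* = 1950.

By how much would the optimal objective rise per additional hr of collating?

Check each constraint at x*: collating 120/120 (tight); press time 180/199 (slack 19); paper 240/246 (slack 6); cutting 210/210 (tight).
By complementary slackness, y = 0 for the non-binding constraints.
Dual feasibility on the basic columns requires 2·y_collating + 2·y_cutting = 22, 2·y_collating + 5·y_cutting = 43.
Solving: y_collating = 4, y_cutting = 7.
Shadow price of collating = 4.

4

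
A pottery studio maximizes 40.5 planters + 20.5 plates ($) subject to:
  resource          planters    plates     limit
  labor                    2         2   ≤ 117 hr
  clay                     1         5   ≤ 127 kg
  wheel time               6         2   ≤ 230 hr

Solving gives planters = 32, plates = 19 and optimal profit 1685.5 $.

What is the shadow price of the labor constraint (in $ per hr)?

0

Check each constraint at x*: labor 102/117 (slack 15); clay 127/127 (tight); wheel time 230/230 (tight).
By complementary slackness, y = 0 for the non-binding constraint.
The binding rows give the dual system: 1·y_clay + 6·y_wheel time = 40.5 and 5·y_clay + 2·y_wheel time = 20.5.
Solving: y_clay = 1.5, y_wheel time = 6.5.
Shadow price of labor = 0.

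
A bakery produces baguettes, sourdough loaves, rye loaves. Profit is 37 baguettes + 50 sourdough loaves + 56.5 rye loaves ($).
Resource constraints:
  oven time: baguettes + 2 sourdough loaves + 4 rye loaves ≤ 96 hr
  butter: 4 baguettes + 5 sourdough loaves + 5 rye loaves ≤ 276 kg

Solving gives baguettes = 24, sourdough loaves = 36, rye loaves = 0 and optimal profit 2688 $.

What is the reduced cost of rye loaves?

-3.5

Both oven time and butter are binding at x*.
Dual feasibility on the basic columns requires 1·y_oven time + 4·y_butter = 37, 2·y_oven time + 5·y_butter = 50.
Solving: y_oven time = 5, y_butter = 8.
Reduced cost of rye loaves: c₃ − yᵀa₃ = 56.5 − (5·4 + 8·5) = 56.5 − 60 = -3.5.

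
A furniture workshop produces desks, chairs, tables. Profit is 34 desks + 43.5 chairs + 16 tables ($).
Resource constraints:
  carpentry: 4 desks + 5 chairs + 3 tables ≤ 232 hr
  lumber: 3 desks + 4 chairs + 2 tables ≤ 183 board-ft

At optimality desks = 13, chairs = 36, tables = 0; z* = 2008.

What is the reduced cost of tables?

Both carpentry and lumber are binding at x*.
Dual feasibility on the basic columns requires 4·y_carpentry + 3·y_lumber = 34, 5·y_carpentry + 4·y_lumber = 43.5.
This yields shadow prices y_carpentry = 5.5, y_lumber = 4.
Reduced cost of tables: c₃ − yᵀa₃ = 16 − (5.5·3 + 4·2) = 16 − 24.5 = -8.5.

-8.5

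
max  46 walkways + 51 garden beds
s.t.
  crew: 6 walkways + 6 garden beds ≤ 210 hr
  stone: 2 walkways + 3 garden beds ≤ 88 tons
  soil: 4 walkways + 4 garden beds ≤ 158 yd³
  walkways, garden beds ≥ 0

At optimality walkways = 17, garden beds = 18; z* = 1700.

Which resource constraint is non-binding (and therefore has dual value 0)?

soil

crew: 210/210 (binding)
stone: 88/88 (binding)
soil: 140/158 (slack 18)
By complementary slackness, a constraint with positive slack has shadow price 0 → soil.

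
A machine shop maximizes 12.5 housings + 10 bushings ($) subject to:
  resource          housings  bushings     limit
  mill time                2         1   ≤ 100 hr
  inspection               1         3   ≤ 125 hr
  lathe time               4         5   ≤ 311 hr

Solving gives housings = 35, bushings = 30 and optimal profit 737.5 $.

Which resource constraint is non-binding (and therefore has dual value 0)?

lathe time

mill time: 100/100 (binding)
inspection: 125/125 (binding)
lathe time: 290/311 (slack 21)
By complementary slackness, a constraint with positive slack has shadow price 0 → lathe time.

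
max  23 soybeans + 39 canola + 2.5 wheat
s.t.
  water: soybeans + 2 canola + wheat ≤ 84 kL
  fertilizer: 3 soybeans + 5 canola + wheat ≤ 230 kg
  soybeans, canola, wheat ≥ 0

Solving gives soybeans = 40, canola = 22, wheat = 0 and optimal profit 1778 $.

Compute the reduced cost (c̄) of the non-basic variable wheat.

At the optimum: water uses 84 of 84 (binding); fertilizer uses 230 of 230 (binding).
Dual feasibility on the basic columns requires 1·y_water + 3·y_fertilizer = 23, 2·y_water + 5·y_fertilizer = 39.
→ y_water = 2 and y_fertilizer = 7.
Reduced cost of wheat: c₃ − yᵀa₃ = 2.5 − (2·1 + 7·1) = 2.5 − 9 = -6.5.

-6.5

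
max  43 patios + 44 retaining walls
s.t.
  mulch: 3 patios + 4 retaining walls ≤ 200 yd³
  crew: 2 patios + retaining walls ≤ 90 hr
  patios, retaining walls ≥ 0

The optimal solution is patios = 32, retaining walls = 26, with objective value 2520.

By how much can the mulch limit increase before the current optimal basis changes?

160

Binding constraints: mulch, crew. The basis is B = [[3,4],[2,1]] with det -5.
Per unit increase in mulch, x* moves by d = (-0.2, 0.4).
The basis stays optimal until patios reaches 0; allowable increase = 160 yd³.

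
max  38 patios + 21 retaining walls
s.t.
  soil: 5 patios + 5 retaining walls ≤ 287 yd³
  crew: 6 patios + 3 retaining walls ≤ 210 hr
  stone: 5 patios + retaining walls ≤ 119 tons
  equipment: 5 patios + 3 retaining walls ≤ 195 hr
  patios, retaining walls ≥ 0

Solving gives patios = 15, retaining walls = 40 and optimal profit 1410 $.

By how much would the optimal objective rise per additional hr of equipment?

4

Binding: crew and equipment. Non-binding: soil (12 unused), stone (4 unused).
Slack constraints have shadow price 0 (complementary slackness).
Dual feasibility on the basic columns requires 6·y_crew + 5·y_equipment = 38, 3·y_crew + 3·y_equipment = 21.
→ y_crew = 3 and y_equipment = 4.
Shadow price of equipment = 4.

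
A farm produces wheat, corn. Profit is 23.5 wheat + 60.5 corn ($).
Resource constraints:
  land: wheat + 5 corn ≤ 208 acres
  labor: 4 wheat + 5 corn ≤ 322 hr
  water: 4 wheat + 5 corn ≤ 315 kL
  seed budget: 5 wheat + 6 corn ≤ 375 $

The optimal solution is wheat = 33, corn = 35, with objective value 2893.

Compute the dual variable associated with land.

8.5

Binding: land and seed budget. Non-binding: labor (15 unused), water (8 unused).
Slack constraints have shadow price 0 (complementary slackness).
From A_Bᵀ y = c: 1·y_land + 5·y_seed budget = 23.5; 5·y_land + 6·y_seed budget = 60.5.
→ y_land = 8.5 and y_seed budget = 3.
Shadow price of land = 8.5.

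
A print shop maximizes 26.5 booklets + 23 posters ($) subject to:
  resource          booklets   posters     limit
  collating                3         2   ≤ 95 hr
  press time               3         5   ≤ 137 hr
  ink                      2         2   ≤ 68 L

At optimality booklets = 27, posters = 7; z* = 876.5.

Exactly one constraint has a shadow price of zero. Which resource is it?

press time

collating: 95/95 (binding)
press time: 116/137 (slack 21)
ink: 68/68 (binding)
By complementary slackness, a constraint with positive slack has shadow price 0 → press time.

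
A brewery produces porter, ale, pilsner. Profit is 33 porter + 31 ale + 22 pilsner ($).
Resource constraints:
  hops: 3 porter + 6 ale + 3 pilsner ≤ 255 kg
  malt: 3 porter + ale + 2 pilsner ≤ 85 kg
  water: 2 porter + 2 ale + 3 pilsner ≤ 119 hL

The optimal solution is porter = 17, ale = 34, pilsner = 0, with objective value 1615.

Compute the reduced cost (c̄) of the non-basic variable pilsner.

Check each constraint at x*: hops 255/255 (tight); malt 85/85 (tight); water 102/119 (slack 17).
By complementary slackness, y = 0 for the non-binding constraint.
From A_Bᵀ y = c: 3·y_hops + 3·y_malt = 33; 6·y_hops + 1·y_malt = 31.
→ y_hops = 4 and y_malt = 7.
Reduced cost of pilsner: c₃ − yᵀa₃ = 22 − (4·3 + 7·2) = 22 − 26 = -4.

-4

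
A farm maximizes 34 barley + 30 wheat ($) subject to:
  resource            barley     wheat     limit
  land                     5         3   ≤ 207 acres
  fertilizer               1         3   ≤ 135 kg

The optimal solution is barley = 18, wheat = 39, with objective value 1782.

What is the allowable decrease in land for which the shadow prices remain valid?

Binding constraints: land, fertilizer. The basis is B = [[5,3],[1,3]] with det 12.
Per unit decrease in land, x* moves by d = (-0.25, 0.0833).
The basis stays optimal until barley reaches 0; allowable decrease = 72 acres.

72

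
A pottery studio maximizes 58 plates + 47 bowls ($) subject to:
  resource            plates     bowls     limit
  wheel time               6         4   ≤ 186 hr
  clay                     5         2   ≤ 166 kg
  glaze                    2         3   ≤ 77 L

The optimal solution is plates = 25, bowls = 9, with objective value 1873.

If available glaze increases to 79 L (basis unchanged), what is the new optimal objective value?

1883

Binding: wheel time and glaze. Non-binding: clay (23 unused).
Since clay is not tight, its dual is 0.
The binding rows give the dual system: 6·y_wheel time + 2·y_glaze = 58 and 4·y_wheel time + 3·y_glaze = 47.
Solving: y_wheel time = 8, y_glaze = 5.
Δz = y_glaze·Δb = 5 × (2) = 10, so new z* = 1873 + 10 = 1883.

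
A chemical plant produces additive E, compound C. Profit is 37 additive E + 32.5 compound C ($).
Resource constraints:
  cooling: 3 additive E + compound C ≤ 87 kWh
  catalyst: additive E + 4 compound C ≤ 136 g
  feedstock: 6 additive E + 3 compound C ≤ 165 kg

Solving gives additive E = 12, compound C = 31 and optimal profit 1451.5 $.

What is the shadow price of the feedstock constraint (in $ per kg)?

Binding: catalyst and feedstock. Non-binding: cooling (20 unused).
Slack constraints have shadow price 0 (complementary slackness).
The binding rows give the dual system: 1·y_catalyst + 6·y_feedstock = 37 and 4·y_catalyst + 3·y_feedstock = 32.5.
This yields shadow prices y_catalyst = 4, y_feedstock = 5.5.
Shadow price of feedstock = 5.5.

5.5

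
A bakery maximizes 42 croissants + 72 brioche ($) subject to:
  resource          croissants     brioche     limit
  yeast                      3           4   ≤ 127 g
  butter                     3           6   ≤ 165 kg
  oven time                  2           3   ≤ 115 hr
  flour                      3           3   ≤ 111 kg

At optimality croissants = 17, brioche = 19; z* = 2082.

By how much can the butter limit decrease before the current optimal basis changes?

Binding constraints: yeast, butter. The basis is B = [[3,4],[3,6]] with det 6.
Per unit decrease in butter, x* moves by d = (0.6667, -0.5).
The basis stays optimal until flour becomes binding; allowable decrease = 6 kg.

6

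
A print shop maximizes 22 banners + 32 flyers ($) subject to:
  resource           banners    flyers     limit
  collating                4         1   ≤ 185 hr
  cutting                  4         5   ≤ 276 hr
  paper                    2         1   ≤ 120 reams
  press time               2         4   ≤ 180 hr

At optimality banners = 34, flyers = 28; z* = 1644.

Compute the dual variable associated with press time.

3

Check each constraint at x*: collating 164/185 (slack 21); cutting 276/276 (tight); paper 96/120 (slack 24); press time 180/180 (tight).
Since collating, paper are not tight, their duals are 0.
Dual feasibility on the basic columns requires 4·y_cutting + 2·y_press time = 22, 5·y_cutting + 4·y_press time = 32.
This yields shadow prices y_cutting = 4, y_press time = 3.
Shadow price of press time = 3.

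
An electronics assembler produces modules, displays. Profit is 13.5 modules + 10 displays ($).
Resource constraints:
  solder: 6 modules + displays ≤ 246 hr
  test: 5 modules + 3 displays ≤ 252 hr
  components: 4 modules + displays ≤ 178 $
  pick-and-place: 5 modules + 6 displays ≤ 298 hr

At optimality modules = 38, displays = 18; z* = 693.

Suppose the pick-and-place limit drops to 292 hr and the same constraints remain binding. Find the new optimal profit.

684

Binding: solder and pick-and-place. Non-binding: test (8 unused), components (8 unused).
Since test, components are not tight, their duals are 0.
The binding rows give the dual system: 6·y_solder + 5·y_pick-and-place = 13.5 and 1·y_solder + 6·y_pick-and-place = 10.
This yields shadow prices y_solder = 1, y_pick-and-place = 1.5.
Δz = y_pick-and-place·Δb = 1.5 × (-6) = -9, so new z* = 693 − 9 = 684.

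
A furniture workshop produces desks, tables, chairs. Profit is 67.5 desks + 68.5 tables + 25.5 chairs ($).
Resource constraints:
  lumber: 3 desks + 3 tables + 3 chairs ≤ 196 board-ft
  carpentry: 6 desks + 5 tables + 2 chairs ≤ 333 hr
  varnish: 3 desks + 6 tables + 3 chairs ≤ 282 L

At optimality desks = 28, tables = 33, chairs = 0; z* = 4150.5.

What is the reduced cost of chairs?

At the optimum: lumber uses 183 of 196 (slack = 13); carpentry uses 333 of 333 (binding); varnish uses 282 of 282 (binding).
Slack constraints have shadow price 0 (complementary slackness).
The binding rows give the dual system: 6·y_carpentry + 3·y_varnish = 67.5 and 5·y_carpentry + 6·y_varnish = 68.5.
This yields shadow prices y_carpentry = 9.5, y_varnish = 3.5.
Reduced cost of chairs: c₃ − yᵀa₃ = 25.5 − (9.5·2 + 3.5·3) = 25.5 − 29.5 = -4.

-4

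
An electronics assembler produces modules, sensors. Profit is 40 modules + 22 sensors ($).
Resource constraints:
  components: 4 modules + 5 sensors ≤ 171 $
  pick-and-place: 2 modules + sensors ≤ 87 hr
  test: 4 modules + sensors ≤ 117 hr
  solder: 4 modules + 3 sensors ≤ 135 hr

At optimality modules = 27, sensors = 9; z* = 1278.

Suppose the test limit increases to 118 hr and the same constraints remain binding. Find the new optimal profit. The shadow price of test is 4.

1282

Δb = 1, so new z* = 1278 + (4)·(1) = 1278 + 4 = 1282.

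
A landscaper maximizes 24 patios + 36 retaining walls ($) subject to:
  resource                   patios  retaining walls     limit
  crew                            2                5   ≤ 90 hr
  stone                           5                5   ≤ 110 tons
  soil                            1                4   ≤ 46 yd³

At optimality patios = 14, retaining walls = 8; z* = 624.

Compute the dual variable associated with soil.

At the optimum: crew uses 68 of 90 (slack = 22); stone uses 110 of 110 (binding); soil uses 46 of 46 (binding).
Since crew is not tight, its dual is 0.
From A_Bᵀ y = c: 5·y_stone + 1·y_soil = 24; 5·y_stone + 4·y_soil = 36.
Solving: y_stone = 4, y_soil = 4.
Shadow price of soil = 4.

4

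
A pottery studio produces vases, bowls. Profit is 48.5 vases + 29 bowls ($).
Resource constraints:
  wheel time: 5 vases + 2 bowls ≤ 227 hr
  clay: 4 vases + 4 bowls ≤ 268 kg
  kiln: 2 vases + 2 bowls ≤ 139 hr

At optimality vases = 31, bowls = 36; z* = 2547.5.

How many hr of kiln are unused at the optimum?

5

kiln used = 2·31 + 2·36 = 134; slack = 139 − 134 = 5.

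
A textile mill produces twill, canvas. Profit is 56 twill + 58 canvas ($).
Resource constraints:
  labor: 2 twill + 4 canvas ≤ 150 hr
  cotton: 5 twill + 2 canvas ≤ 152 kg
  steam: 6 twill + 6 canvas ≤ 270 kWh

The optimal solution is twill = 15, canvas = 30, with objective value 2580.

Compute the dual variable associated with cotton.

0

Binding: labor and steam. Non-binding: cotton (17 unused).
Since cotton is not tight, its dual is 0.
Dual feasibility on the basic columns requires 2·y_labor + 6·y_steam = 56, 4·y_labor + 6·y_steam = 58.
Solving: y_labor = 1, y_steam = 9.
Shadow price of cotton = 0.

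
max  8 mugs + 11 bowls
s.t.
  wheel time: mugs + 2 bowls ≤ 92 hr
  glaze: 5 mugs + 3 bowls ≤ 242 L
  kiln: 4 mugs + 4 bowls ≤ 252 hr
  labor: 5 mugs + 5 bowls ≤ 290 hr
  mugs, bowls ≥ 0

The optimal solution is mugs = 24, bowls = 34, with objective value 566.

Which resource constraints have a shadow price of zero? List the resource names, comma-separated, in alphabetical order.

wheel time: 92/92 (binding)
glaze: 222/242 (slack 20)
kiln: 232/252 (slack 20)
labor: 290/290 (binding)
By complementary slackness, a constraint with positive slack has shadow price 0 → glaze, kiln.

glaze, kiln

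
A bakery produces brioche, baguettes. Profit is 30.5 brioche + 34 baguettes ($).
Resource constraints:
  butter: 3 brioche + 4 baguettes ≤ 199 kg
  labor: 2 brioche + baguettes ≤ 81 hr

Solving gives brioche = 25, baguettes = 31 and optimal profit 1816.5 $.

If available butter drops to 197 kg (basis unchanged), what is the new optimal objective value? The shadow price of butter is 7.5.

Δb = -2, so new z* = 1816.5 + (7.5)·(-2) = 1816.5 − 15 = 1801.5.

1801.5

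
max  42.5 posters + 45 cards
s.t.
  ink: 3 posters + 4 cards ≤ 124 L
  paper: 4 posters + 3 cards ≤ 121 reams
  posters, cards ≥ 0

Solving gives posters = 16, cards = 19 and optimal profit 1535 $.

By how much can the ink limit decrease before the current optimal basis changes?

33.25

Binding constraints: ink, paper. The basis is B = [[3,4],[4,3]] with det -7.
Per unit decrease in ink, x* moves by d = (0.4286, -0.5714).
The basis stays optimal until cards reaches 0; allowable decrease = 33.25 L.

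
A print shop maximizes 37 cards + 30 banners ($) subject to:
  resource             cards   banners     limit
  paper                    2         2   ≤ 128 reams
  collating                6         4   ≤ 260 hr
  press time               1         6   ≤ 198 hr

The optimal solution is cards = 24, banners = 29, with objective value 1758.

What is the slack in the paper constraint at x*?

22

paper used = 2·24 + 2·29 = 106; slack = 128 − 106 = 22.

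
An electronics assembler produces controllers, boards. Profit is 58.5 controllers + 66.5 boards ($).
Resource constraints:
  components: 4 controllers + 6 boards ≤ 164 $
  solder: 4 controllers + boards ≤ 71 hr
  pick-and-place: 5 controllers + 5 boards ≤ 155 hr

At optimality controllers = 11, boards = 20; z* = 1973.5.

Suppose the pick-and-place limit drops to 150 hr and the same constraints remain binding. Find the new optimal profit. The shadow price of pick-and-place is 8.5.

1931

Δb = -5, so new z* = 1973.5 + (8.5)·(-5) = 1973.5 − 42.5 = 1931.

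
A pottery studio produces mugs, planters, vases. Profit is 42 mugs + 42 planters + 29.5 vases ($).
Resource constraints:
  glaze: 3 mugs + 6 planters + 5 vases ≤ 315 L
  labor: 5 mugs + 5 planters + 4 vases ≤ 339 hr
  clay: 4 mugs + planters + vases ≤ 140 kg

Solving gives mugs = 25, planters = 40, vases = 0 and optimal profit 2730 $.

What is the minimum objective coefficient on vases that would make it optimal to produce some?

At the optimum: glaze uses 315 of 315 (binding); labor uses 325 of 339 (slack = 14); clay uses 140 of 140 (binding).
By complementary slackness, y = 0 for the non-binding constraint.
Dual feasibility on the basic columns requires 3·y_glaze + 4·y_clay = 42, 6·y_glaze + 1·y_clay = 42.
Solving: y_glaze = 6, y_clay = 6.
vases enters the basis when its profit ≥ yᵀa₃ = 6·5 + 6·1 = 36.

36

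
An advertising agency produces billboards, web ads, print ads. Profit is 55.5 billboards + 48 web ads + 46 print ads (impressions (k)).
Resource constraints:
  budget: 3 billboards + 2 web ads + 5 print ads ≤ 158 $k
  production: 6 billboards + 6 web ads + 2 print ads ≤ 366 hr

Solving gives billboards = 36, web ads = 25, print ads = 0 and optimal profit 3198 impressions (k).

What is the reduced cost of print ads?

-2.5

At the optimum: budget uses 158 of 158 (binding); production uses 366 of 366 (binding).
Dual feasibility on the basic columns requires 3·y_budget + 6·y_production = 55.5, 2·y_budget + 6·y_production = 48.
Solving: y_budget = 7.5, y_production = 5.5.
Reduced cost of print ads: c₃ − yᵀa₃ = 46 − (7.5·5 + 5.5·2) = 46 − 48.5 = -2.5.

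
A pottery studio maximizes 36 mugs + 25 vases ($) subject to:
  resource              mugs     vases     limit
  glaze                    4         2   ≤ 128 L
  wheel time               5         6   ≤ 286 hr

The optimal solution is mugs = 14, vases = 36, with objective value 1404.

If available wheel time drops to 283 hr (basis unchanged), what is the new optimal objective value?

Check each constraint at x*: glaze 128/128 (tight); wheel time 286/286 (tight).
Dual feasibility on the basic columns requires 4·y_glaze + 5·y_wheel time = 36, 2·y_glaze + 6·y_wheel time = 25.
→ y_glaze = 6.5 and y_wheel time = 2.
Δz = y_wheel time·Δb = 2 × (-3) = -6, so new z* = 1404 − 6 = 1398.

1398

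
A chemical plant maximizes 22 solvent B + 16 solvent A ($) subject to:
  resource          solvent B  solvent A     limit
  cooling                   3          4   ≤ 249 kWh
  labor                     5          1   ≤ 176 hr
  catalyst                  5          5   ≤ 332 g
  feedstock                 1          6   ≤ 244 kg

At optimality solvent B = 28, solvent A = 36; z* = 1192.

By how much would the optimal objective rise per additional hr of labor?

Binding: labor and feedstock. Non-binding: cooling (21 unused), catalyst (12 unused).
Since cooling, catalyst are not tight, their duals are 0.
Dual feasibility on the basic columns requires 5·y_labor + 1·y_feedstock = 22, 1·y_labor + 6·y_feedstock = 16.
Solving: y_labor = 4, y_feedstock = 2.
Shadow price of labor = 4.

4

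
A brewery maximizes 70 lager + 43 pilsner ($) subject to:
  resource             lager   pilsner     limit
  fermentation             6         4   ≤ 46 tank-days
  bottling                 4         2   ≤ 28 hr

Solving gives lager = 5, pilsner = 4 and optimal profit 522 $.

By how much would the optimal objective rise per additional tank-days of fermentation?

Check each constraint at x*: fermentation 46/46 (tight); bottling 28/28 (tight).
The binding rows give the dual system: 6·y_fermentation + 4·y_bottling = 70 and 4·y_fermentation + 2·y_bottling = 43.
→ y_fermentation = 8 and y_bottling = 5.5.
Shadow price of fermentation = 8.

8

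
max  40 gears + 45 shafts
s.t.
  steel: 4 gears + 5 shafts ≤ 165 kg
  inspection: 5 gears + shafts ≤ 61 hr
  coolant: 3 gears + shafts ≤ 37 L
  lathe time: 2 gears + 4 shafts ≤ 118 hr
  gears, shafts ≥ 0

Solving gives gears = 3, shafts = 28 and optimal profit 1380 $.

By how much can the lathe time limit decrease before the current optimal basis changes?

Binding constraints: coolant, lathe time. The basis is B = [[3,1],[2,4]] with det 10.
Per unit decrease in lathe time, x* moves by d = (0.1, -0.3).
The basis stays optimal until inspection becomes binding; allowable decrease = 90 hr.

90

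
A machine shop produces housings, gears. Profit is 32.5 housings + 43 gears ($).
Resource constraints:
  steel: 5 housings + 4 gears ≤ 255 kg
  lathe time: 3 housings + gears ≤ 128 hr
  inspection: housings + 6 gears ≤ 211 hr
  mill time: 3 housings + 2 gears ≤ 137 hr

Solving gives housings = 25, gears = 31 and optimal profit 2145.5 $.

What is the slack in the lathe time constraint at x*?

22

lathe time used = 3·25 + 1·31 = 106; slack = 128 − 106 = 22.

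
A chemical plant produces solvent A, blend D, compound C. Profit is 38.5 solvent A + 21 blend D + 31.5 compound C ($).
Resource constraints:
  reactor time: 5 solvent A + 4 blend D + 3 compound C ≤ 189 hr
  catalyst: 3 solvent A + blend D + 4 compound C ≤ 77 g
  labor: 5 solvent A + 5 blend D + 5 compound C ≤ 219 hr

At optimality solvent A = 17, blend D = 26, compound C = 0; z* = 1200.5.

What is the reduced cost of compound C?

-7

Check each constraint at x*: reactor time 189/189 (tight); catalyst 77/77 (tight); labor 215/219 (slack 4).
Since labor is not tight, its dual is 0.
The binding rows give the dual system: 5·y_reactor time + 3·y_catalyst = 38.5 and 4·y_reactor time + 1·y_catalyst = 21.
This yields shadow prices y_reactor time = 3.5, y_catalyst = 7.
Reduced cost of compound C: c₃ − yᵀa₃ = 31.5 − (3.5·3 + 7·4) = 31.5 − 38.5 = -7.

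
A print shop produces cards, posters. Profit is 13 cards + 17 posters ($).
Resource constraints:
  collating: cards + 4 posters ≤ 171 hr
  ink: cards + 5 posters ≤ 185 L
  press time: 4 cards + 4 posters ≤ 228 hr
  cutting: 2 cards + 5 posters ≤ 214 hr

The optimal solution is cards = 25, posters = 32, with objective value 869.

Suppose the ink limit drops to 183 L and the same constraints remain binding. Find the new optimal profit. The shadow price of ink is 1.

867

Δb = -2, so new z* = 869 + (1)·(-2) = 869 − 2 = 867.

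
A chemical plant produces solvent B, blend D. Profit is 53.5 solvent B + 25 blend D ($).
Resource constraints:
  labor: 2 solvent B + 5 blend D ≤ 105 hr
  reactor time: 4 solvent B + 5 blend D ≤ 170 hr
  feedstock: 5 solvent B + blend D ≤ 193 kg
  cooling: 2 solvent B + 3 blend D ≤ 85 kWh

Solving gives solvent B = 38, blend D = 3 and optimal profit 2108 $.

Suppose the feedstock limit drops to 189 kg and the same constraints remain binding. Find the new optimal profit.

Binding: feedstock and cooling. Non-binding: labor (14 unused), reactor time (3 unused).
Since labor, reactor time are not tight, their duals are 0.
From A_Bᵀ y = c: 5·y_feedstock + 2·y_cooling = 53.5; 1·y_feedstock + 3·y_cooling = 25.
→ y_feedstock = 8.5 and y_cooling = 5.5.
Δz = y_feedstock·Δb = 8.5 × (-4) = -34, so new z* = 2108 − 34 = 2074.

2074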